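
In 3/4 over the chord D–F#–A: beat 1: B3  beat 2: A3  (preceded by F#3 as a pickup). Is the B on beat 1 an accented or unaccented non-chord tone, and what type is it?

The harmony at that moment is D major triad (D, F#, A); B3 is not a chord tone.
It is approached by leap up from F#3 and left by step down to A3.
Leap in, step out — an appoggiatura.
It falls on the downbeat, so it is accented.

Accented appoggiatura.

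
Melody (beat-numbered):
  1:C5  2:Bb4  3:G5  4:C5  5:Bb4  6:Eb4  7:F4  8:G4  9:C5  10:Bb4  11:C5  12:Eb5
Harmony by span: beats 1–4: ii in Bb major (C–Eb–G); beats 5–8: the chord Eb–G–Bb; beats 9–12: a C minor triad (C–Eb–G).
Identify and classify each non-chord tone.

The harmony at that moment is C minor triad (C, Eb, G); Bb4 is not a chord tone.
It is approached by step down from C5 and left by leap up to G5.
Step in, leap out — an escape tone.
The harmony at that moment is Eb major triad (Eb, G, Bb); F4 is not a chord tone.
It is approached by step up from Eb4 and left by step up to G4.
Step in, step out in the same direction — a passing tone.
The harmony at that moment is C minor triad (C, Eb, G); Bb4 is not a chord tone.
It is approached by step down from C5 and left by step up to C5.
Step away and step back to the same note — a neighbor tone (lower neighbor).

Bb4 (beat 2) — escape tone; F4 (beat 7) — passing tone; Bb4 (beat 10) — neighbor tone.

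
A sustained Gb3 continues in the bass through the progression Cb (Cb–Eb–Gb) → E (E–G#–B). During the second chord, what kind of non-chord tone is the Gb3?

Pedal tone (pedal point).

The harmony at that moment is E major triad (E, G#, B); Gb3 is not a chord tone.
It is held over (the same pitch as the preceding Gb3) and then sustained as the same pitch into the next harmony.
Sustained through a change of harmony — a pedal tone.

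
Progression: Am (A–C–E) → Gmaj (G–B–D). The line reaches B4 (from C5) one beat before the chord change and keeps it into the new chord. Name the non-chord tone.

B4 is an anticipation.

The harmony at that moment is A minor triad (A, C, E); B4 is not a chord tone.
It is approached by step down from C5 and then sustained as the same pitch into the next harmony.
Arriving early and becoming a chord tone when the harmony changes — an anticipation.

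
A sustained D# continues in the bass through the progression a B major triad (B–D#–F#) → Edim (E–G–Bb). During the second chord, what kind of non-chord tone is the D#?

Pedal tone (pedal point).

The harmony at that moment is E diminished triad (E, G, Bb); D# is not a chord tone.
It is held over (the same pitch as the preceding D#) and then sustained as the same pitch into the next harmony.
Sustained through a change of harmony — a pedal tone.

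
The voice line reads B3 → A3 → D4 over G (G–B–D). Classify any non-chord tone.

A3 is an escape tone.

The harmony at that moment is G major triad (G, B, D); A3 is not a chord tone.
It is approached by step down from B3 and left by leap up to D4.
Step in, leap out — an escape tone.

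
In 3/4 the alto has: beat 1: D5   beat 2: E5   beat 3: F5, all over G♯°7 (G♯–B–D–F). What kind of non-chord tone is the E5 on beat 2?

The harmony at that moment is G♯ diminished seventh chord (G♯, B, D, F); E5 is not a chord tone.
It is approached by step up from D5 and left by step up to F5.
Step in, step out in the same direction — a passing tone.

Passing tone.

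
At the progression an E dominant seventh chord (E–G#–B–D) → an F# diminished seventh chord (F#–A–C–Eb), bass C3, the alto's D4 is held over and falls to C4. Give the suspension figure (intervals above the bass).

9–8 suspension.

At the second chord the bass is C3. The suspended D4 lies a ninth above the bass; after resolving down by step to C4, the interval above the bass becomes an octave.
Suspension figures are named by those two intervals: 9–8.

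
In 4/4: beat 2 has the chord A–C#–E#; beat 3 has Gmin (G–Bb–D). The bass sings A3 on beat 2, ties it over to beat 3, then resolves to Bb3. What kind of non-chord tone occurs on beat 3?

Retardation.

The harmony at that moment is G minor triad (G, Bb, D); A3 is not a chord tone.
It is held over (the same pitch as the preceding A3) and left by step up to Bb3.
Held over from the previous chord and resolving up by step — a retardation.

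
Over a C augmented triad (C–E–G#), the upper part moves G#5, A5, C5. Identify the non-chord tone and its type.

A5 is an escape tone.

The harmony at that moment is C augmented triad (C, E, G#); A5 is not a chord tone.
It is approached by step up from G#5 and left by leap down to C5.
Step in, leap out — an escape tone.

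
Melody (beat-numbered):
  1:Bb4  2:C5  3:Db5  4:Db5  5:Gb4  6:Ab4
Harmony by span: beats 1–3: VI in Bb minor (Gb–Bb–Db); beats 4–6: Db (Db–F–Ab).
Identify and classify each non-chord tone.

C5 (beat 2) — passing tone; Gb4 (beat 5) — appoggiatura.

The harmony at that moment is Gb major triad (Gb, Bb, Db); C5 is not a chord tone.
It is approached by step up from Bb4 and left by step up to Db5.
Step in, step out in the same direction — a passing tone.
The harmony at that moment is Db major triad (Db, F, Ab); Gb4 is not a chord tone.
It is approached by leap down from Db5 and left by step up to Ab4.
Leap in, step out — an appoggiatura.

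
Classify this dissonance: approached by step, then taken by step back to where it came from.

Approach: by step. Departure: by step in the opposite direction, back to the starting pitch.
Stepwise on both sides but reversing to return to the same chord tone — a neighbor tone. (Had it continued onward in the same direction it would be a passing tone instead.)

Neighbor tone.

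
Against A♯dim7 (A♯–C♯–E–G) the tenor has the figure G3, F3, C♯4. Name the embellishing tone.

F3 is an escape tone.

The harmony at that moment is A♯ diminished seventh chord (A♯, C♯, E, G); F3 is not a chord tone.
It is approached by step down from G3 and left by leap up to C♯4.
Step in, leap out — an escape tone.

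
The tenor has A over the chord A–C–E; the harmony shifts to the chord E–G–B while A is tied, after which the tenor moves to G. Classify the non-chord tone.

A is a suspension.

The harmony at that moment is E minor triad (E, G, B); A is not a chord tone.
It is held over (the same pitch as the preceding A) and left by step down to G.
Held over from the previous chord and resolving down by step — a suspension.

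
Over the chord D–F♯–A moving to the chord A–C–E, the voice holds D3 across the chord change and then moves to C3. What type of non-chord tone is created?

The harmony at that moment is A minor triad (A, C, E); D3 is not a chord tone.
It is held over (the same pitch as the preceding D3) and left by step down to C3.
Held over from the previous chord and resolving down by step — a suspension.

D3 is a suspension.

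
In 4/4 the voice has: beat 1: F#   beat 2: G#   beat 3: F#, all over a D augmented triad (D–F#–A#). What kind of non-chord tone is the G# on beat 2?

Upper neighbor tone.

The harmony at that moment is D augmented triad (D, F#, A#); G# is not a chord tone.
It is approached by step up from F# and left by step down to F#.
Step away and step back to the same note — a neighbor tone (upper neighbor).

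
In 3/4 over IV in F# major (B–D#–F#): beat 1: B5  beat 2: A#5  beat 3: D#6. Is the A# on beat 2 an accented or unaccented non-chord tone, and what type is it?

Unaccented escape tone.

The harmony at that moment is B major triad (B, D#, F#); A#5 is not a chord tone.
It is approached by step down from B5 and left by leap up to D#6.
Step in, leap out — an escape tone.
It falls on a weak beat, so it is unaccented.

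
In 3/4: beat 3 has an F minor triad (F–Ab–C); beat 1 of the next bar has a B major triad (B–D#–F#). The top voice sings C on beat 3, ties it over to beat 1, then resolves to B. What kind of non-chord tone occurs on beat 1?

The harmony at that moment is B major triad (B, D#, F#); C is not a chord tone.
It is held over (the same pitch as the preceding C) and left by step down to B.
Held over from the previous chord and resolving down by step — a suspension.

Suspension.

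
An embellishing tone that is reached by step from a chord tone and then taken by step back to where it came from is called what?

Approach: by step. Departure: by step in the opposite direction, back to the starting pitch.
Stepwise on both sides but reversing to return to the same chord tone — a neighbor tone. (Had it continued onward in the same direction it would be a passing tone instead.)

Neighbor tone.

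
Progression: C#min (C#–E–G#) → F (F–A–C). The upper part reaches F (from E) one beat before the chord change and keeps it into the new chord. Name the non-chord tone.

F is an anticipation.

The harmony at that moment is C# minor triad (C#, E, G#); F is not a chord tone.
It is approached by step up from E and then sustained as the same pitch into the next harmony.
Arriving early and becoming a chord tone when the harmony changes — an anticipation.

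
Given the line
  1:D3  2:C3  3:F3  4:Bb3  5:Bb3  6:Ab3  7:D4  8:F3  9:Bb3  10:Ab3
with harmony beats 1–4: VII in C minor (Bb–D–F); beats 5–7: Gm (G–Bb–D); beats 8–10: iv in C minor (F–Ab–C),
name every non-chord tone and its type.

C3 (beat 2) — escape tone; Ab3 (beat 6) — escape tone; Bb3 (beat 9) — appoggiatura.

The harmony at that moment is Bb major triad (Bb, D, F); C3 is not a chord tone.
It is approached by step down from D3 and left by leap up to F3.
Step in, leap out — an escape tone.
The harmony at that moment is G minor triad (G, Bb, D); Ab3 is not a chord tone.
It is approached by step down from Bb3 and left by leap up to D4.
Step in, leap out — an escape tone.
The harmony at that moment is F minor triad (F, Ab, C); Bb3 is not a chord tone.
It is approached by leap up from F3 and left by step down to Ab3.
Leap in, step out — an appoggiatura.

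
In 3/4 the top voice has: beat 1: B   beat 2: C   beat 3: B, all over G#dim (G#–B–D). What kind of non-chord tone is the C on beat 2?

The harmony at that moment is G# diminished triad (G#, B, D); C is not a chord tone.
It is approached by step up from B and left by step down to B.
Step away and step back to the same note — a neighbor tone (upper neighbor).

Upper neighbor tone.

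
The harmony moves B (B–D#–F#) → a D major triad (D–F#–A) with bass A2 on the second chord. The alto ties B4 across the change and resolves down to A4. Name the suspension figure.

9–8 suspension.

At the second chord the bass is A2. The suspended B4 lies a ninth above the bass; after resolving down by step to A4, the interval above the bass becomes an octave.
Suspension figures are named by those two intervals: 9–8.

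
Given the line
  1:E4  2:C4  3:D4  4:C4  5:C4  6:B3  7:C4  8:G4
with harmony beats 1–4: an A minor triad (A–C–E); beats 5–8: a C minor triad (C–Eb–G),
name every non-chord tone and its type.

The harmony at that moment is A minor triad (A, C, E); D4 is not a chord tone.
It is approached by step up from C4 and left by step down to C4.
Step away and step back to the same note — a neighbor tone (upper neighbor).
The harmony at that moment is C minor triad (C, Eb, G); B3 is not a chord tone.
It is approached by step down from C4 and left by step up to C4.
Step away and step back to the same note — a neighbor tone (lower neighbor).

D4 (beat 3) — neighbor tone; B3 (beat 6) — neighbor tone.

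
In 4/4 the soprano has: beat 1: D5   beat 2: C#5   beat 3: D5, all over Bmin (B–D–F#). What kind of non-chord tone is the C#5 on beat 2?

Lower neighbor tone.

The harmony at that moment is B minor triad (B, D, F#); C#5 is not a chord tone.
It is approached by step down from D5 and left by step up to D5.
Step away and step back to the same note — a neighbor tone (lower neighbor).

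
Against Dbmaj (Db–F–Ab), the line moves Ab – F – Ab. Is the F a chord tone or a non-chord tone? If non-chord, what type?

Chord tone (the third of Db major triad).

Db major triad contains Db, F, Ab; F is the third, so it is a chord tone.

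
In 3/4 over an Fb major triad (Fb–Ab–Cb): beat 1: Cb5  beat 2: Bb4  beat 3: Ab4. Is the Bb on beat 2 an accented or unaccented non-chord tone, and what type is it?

Unaccented passing tone.

The harmony at that moment is Fb major triad (Fb, Ab, Cb); Bb4 is not a chord tone.
It is approached by step down from Cb5 and left by step down to Ab4.
Step in, step out in the same direction — a passing tone.
It falls on a weak beat, so it is unaccented.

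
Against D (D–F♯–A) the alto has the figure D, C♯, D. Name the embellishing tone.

C♯ is a neighbor tone.

The harmony at that moment is D major triad (D, F♯, A); C♯ is not a chord tone.
It is approached by step down from D and left by step up to D.
Step away and step back to the same note — a neighbor tone (lower neighbor).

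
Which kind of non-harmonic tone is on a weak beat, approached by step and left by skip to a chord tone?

Approach: by step. Departure: by leap. Metric position: weak.
Step in, leap out, from a weak position — an escape tone (échappée). (It is the mirror image of the appoggiatura, which leaps in and steps out on a strong beat.)

Escape tone.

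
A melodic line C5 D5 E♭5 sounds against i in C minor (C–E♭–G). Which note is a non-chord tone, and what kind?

The harmony at that moment is C minor triad (C, E♭, G); D5 is not a chord tone.
It is approached by step up from C5 and left by step up to E♭5.
Step in, step out in the same direction — a passing tone.

D5 is a passing tone.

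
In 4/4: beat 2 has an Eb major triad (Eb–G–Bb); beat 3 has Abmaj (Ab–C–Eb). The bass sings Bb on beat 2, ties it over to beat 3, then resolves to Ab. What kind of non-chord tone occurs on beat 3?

Suspension.

The harmony at that moment is Ab major triad (Ab, C, Eb); Bb is not a chord tone.
It is held over (the same pitch as the preceding Bb) and left by step down to Ab.
Held over from the previous chord and resolving down by step — a suspension.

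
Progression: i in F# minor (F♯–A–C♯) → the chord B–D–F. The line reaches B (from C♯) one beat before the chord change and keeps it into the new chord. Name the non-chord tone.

B is an anticipation.

The harmony at that moment is F♯ minor triad (F♯, A, C♯); B is not a chord tone.
It is approached by step down from C♯ and then sustained as the same pitch into the next harmony.
Arriving early and becoming a chord tone when the harmony changes — an anticipation.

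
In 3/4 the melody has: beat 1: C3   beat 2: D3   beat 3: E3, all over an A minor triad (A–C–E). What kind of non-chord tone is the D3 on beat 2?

Passing tone.

The harmony at that moment is A minor triad (A, C, E); D3 is not a chord tone.
It is approached by step up from C3 and left by step up to E3.
Step in, step out in the same direction — a passing tone.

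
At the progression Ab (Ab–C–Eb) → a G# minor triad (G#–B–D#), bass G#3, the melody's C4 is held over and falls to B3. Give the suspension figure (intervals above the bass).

At the second chord the bass is G#3. The suspended C4 lies a fourth above the bass; after resolving down by step to B3, the interval above the bass becomes a third.
Suspension figures are named by those two intervals: 4–3.

4–3 suspension.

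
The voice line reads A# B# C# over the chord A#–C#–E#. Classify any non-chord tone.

B# is a passing tone.

The harmony at that moment is A# minor triad (A#, C#, E#); B# is not a chord tone.
It is approached by step up from A# and left by step up to C#.
Step in, step out in the same direction — a passing tone.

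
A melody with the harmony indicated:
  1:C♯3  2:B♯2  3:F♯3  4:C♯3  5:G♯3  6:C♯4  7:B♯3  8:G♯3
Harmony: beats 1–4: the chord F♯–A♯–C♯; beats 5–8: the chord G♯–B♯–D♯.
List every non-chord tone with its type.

The harmony at that moment is F♯ major triad (F♯, A♯, C♯); B♯2 is not a chord tone.
It is approached by step down from C♯3 and left by leap up to F♯3.
Step in, leap out — an escape tone.
The harmony at that moment is G♯ major triad (G♯, B♯, D♯); C♯4 is not a chord tone.
It is approached by leap up from G♯3 and left by step down to B♯3.
Leap in, step out — an appoggiatura.

B♯2 (beat 2) — escape tone; C♯4 (beat 6) — appoggiatura.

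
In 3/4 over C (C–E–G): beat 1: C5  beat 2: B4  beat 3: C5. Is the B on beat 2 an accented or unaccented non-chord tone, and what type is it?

The harmony at that moment is C major triad (C, E, G); B4 is not a chord tone.
It is approached by step down from C5 and left by step up to C5.
Step away and step back to the same note — a neighbor tone (lower neighbor).
It falls on a weak beat, so it is unaccented.

Unaccented neighbor tone.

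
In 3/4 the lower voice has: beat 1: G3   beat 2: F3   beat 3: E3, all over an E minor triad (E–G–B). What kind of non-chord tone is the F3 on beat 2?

The harmony at that moment is E minor triad (E, G, B); F3 is not a chord tone.
It is approached by step down from G3 and left by step down to E3.
Step in, step out in the same direction — a passing tone.

Passing tone.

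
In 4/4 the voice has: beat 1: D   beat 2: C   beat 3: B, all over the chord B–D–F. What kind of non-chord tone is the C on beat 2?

Passing tone.

The harmony at that moment is B diminished triad (B, D, F); C is not a chord tone.
It is approached by step down from D and left by step down to B.
Step in, step out in the same direction — a passing tone.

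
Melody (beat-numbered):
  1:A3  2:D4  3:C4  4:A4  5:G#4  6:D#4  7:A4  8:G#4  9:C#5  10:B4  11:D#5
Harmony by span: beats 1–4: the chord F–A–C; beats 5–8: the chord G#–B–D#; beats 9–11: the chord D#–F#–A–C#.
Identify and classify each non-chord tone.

D4 (beat 2) — appoggiatura; A4 (beat 7) — appoggiatura; B4 (beat 10) — escape tone.

The harmony at that moment is F major triad (F, A, C); D4 is not a chord tone.
It is approached by leap up from A3 and left by step down to C4.
Leap in, step out — an appoggiatura.
The harmony at that moment is G# minor triad (G#, B, D#); A4 is not a chord tone.
It is approached by leap up from D#4 and left by step down to G#4.
Leap in, step out — an appoggiatura.
The harmony at that moment is D# half-diminished seventh chord (D#, F#, A, C#); B4 is not a chord tone.
It is approached by step down from C#5 and left by leap up to D#5.
Step in, leap out — an escape tone.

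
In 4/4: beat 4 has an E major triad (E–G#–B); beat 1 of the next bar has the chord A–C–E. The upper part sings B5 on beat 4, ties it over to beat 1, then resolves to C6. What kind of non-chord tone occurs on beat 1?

Retardation.

The harmony at that moment is A minor triad (A, C, E); B5 is not a chord tone.
It is held over (the same pitch as the preceding B5) and left by step up to C6.
Held over from the previous chord and resolving up by step — a retardation.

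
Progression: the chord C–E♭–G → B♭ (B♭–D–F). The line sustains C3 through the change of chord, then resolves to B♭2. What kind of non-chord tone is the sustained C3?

The harmony at that moment is B♭ major triad (B♭, D, F); C3 is not a chord tone.
It is held over (the same pitch as the preceding C3) and left by step down to B♭2.
Held over from the previous chord and resolving down by step — a suspension.

C3 is a suspension.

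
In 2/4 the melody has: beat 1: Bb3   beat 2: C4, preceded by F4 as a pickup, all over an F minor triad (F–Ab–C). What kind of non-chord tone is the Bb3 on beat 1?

Appoggiatura.

The harmony at that moment is F minor triad (F, Ab, C); Bb3 is not a chord tone.
It is approached by leap down from F4 and left by step up to C4.
Leap in, step out, metrically accented — an appoggiatura.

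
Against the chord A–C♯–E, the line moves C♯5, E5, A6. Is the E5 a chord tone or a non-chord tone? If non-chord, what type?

A major triad contains A, C♯, E; E is the fifth, so it is a chord tone.

Chord tone (the fifth of A major triad).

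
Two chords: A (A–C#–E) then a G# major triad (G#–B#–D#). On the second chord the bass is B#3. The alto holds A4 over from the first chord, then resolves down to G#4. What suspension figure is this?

7–6 suspension.

At the second chord the bass is B#3. The suspended A4 lies a seventh above the bass; after resolving down by step to G#4, the interval above the bass becomes a sixth.
Suspension figures are named by those two intervals: 7–6.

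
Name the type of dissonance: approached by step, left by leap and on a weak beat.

Approach: by step. Departure: by leap. Metric position: weak.
Step in, leap out, from a weak position — an escape tone (échappée). (It is the mirror image of the appoggiatura, which leaps in and steps out on a strong beat.)

Escape tone.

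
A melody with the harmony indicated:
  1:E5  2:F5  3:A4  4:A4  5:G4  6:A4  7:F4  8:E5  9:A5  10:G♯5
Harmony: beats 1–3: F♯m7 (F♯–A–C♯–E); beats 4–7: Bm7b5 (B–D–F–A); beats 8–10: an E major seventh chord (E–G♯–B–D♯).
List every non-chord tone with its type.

The harmony at that moment is F♯ minor seventh chord (F♯, A, C♯, E); F5 is not a chord tone.
It is approached by step up from E5 and left by leap down to A4.
Step in, leap out — an escape tone.
The harmony at that moment is B half-diminished seventh chord (B, D, F, A); G4 is not a chord tone.
It is approached by step down from A4 and left by step up to A4.
Step away and step back to the same note — a neighbor tone (lower neighbor).
The harmony at that moment is E major seventh chord (E, G♯, B, D♯); A5 is not a chord tone.
It is approached by leap up from E5 and left by step down to G♯5.
Leap in, step out — an appoggiatura.

F5 (beat 2) — escape tone; G4 (beat 5) — neighbor tone; A5 (beat 9) — appoggiatura.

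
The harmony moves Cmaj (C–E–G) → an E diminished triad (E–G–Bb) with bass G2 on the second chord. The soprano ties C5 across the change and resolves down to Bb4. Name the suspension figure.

At the second chord the bass is G2. The suspended C5 lies a fourth above the bass; after resolving down by step to Bb4, the interval above the bass becomes a third.
Suspension figures are named by those two intervals: 4–3.

4–3 suspension.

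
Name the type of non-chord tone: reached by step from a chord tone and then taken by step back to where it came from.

Neighbor tone.

Approach: by step. Departure: by step in the opposite direction, back to the starting pitch.
Stepwise on both sides but reversing to return to the same chord tone — a neighbor tone. (Had it continued onward in the same direction it would be a passing tone instead.)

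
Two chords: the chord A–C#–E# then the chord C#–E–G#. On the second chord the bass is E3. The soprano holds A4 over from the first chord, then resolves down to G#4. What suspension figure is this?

4–3 suspension.

At the second chord the bass is E3. The suspended A4 lies a fourth above the bass; after resolving down by step to G#4, the interval above the bass becomes a third.
Suspension figures are named by those two intervals: 4–3.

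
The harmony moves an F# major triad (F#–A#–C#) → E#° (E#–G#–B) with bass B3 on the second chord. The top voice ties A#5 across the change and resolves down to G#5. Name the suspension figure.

7–6 suspension.

At the second chord the bass is B3. The suspended A#5 lies a seventh above the bass; after resolving down by step to G#5, the interval above the bass becomes a sixth.
Suspension figures are named by those two intervals: 7–6.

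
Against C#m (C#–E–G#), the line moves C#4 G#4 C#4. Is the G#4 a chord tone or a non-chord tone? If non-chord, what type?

C# minor triad contains C#, E, G#; G# is the fifth, so it is a chord tone.

Chord tone (the fifth of C# minor triad).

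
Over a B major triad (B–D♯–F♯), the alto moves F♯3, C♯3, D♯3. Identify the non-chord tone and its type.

The harmony at that moment is B major triad (B, D♯, F♯); C♯3 is not a chord tone.
It is approached by leap down from F♯3 and left by step up to D♯3.
Leap in, step out — an appoggiatura.

C♯3 is an appoggiatura.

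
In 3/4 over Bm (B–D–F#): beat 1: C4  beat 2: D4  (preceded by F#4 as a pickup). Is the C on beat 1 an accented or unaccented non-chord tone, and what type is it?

The harmony at that moment is B minor triad (B, D, F#); C4 is not a chord tone.
It is approached by leap down from F#4 and left by step up to D4.
Leap in, step out — an appoggiatura.
It falls on the downbeat, so it is accented.

Accented appoggiatura.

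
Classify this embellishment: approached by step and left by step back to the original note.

Approach: by step. Departure: by step in the opposite direction, back to the starting pitch.
Stepwise on both sides but reversing to return to the same chord tone — a neighbor tone. (Had it continued onward in the same direction it would be a passing tone instead.)

Neighbor tone.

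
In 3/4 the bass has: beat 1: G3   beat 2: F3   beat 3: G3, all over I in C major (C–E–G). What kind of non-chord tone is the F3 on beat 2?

Lower neighbor tone.

The harmony at that moment is C major triad (C, E, G); F3 is not a chord tone.
It is approached by step down from G3 and left by step up to G3.
Step away and step back to the same note — a neighbor tone (lower neighbor).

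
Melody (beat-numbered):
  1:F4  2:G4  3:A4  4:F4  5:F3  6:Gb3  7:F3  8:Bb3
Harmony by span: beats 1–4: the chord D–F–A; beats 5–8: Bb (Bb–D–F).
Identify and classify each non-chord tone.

The harmony at that moment is D minor triad (D, F, A); G4 is not a chord tone.
It is approached by step up from F4 and left by step up to A4.
Step in, step out in the same direction — a passing tone.
The harmony at that moment is Bb major triad (Bb, D, F); Gb3 is not a chord tone.
It is approached by step up from F3 and left by step down to F3.
Step away and step back to the same note — a neighbor tone (upper neighbor).

G4 (beat 2) — passing tone; Gb3 (beat 6) — neighbor tone.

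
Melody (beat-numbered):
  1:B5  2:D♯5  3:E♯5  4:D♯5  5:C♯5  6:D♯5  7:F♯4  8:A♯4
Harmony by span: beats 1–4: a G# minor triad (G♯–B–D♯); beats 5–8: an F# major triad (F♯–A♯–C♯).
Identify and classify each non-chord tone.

E♯5 (beat 3) — neighbor tone; D♯5 (beat 6) — escape tone.

The harmony at that moment is G♯ minor triad (G♯, B, D♯); E♯5 is not a chord tone.
It is approached by step up from D♯5 and left by step down to D♯5.
Step away and step back to the same note — a neighbor tone (upper neighbor).
The harmony at that moment is F♯ major triad (F♯, A♯, C♯); D♯5 is not a chord tone.
It is approached by step up from C♯5 and left by leap down to F♯4.
Step in, leap out — an escape tone.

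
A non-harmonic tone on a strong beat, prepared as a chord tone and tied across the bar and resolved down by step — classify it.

Approach: by preparation — the pitch is first a chord tone, then held (tied or repeated) while the harmony changes under it. Departure: down by step. Metric position: strong.
A prepared dissonance that resolves downward by step — a suspension. (The same figure resolving upward would be a retardation.)

Suspension.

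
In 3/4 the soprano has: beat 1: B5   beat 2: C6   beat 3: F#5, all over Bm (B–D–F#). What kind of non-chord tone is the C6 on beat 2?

The harmony at that moment is B minor triad (B, D, F#); C6 is not a chord tone.
It is approached by step up from B5 and left by leap down to F#5.
Step in, leap out, on a weak beat — an escape tone.

Escape tone.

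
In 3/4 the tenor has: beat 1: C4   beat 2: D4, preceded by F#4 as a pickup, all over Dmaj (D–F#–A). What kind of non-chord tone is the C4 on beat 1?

Appoggiatura.

The harmony at that moment is D major triad (D, F#, A); C4 is not a chord tone.
It is approached by leap down from F#4 and left by step up to D4.
Leap in, step out, metrically accented — an appoggiatura.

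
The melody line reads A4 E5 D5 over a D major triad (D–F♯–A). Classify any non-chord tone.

E5 is an appoggiatura.

The harmony at that moment is D major triad (D, F♯, A); E5 is not a chord tone.
It is approached by leap up from A4 and left by step down to D5.
Leap in, step out — an appoggiatura.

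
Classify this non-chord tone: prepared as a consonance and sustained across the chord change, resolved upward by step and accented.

Approach: by preparation — the pitch is first a chord tone, then held (tied or repeated) while the harmony changes under it. Departure: up by step. Metric position: strong.
A prepared dissonance that resolves upward by step — a retardation. (The same figure resolving downward would be a suspension.)

Retardation.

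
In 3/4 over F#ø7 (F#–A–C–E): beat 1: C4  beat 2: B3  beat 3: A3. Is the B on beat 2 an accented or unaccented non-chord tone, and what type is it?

Unaccented passing tone.

The harmony at that moment is F# half-diminished seventh chord (F#, A, C, E); B3 is not a chord tone.
It is approached by step down from C4 and left by step down to A3.
Step in, step out in the same direction — a passing tone.
It falls on a weak beat, so it is unaccented.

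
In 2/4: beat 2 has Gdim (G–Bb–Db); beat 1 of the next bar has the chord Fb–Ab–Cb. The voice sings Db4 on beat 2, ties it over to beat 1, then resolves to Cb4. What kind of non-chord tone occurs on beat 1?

Suspension.

The harmony at that moment is Fb major triad (Fb, Ab, Cb); Db4 is not a chord tone.
It is held over (the same pitch as the preceding Db4) and left by step down to Cb4.
Held over from the previous chord and resolving down by step — a suspension.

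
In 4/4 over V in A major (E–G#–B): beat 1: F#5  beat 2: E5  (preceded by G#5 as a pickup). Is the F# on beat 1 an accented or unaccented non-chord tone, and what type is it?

The harmony at that moment is E major triad (E, G#, B); F#5 is not a chord tone.
It is approached by step down from G#5 and left by step down to E5.
Step in, step out in the same direction — a passing tone.
It falls on the downbeat, so it is accented.

Accented passing tone.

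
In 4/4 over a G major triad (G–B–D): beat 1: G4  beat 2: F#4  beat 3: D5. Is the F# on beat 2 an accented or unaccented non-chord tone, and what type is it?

Unaccented escape tone.

The harmony at that moment is G major triad (G, B, D); F#4 is not a chord tone.
It is approached by step down from G4 and left by leap up to D5.
Step in, leap out — an escape tone.
It falls on a weak beat, so it is unaccented.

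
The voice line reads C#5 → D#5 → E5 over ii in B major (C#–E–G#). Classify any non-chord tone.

D#5 is a passing tone.

The harmony at that moment is C# minor triad (C#, E, G#); D#5 is not a chord tone.
It is approached by step up from C#5 and left by step up to E5.
Step in, step out in the same direction — a passing tone.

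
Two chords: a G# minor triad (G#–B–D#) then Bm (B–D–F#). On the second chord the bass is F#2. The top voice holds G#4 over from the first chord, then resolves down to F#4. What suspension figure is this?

At the second chord the bass is F#2. The suspended G#4 lies a ninth above the bass; after resolving down by step to F#4, the interval above the bass becomes an octave.
Suspension figures are named by those two intervals: 9–8.

9–8 suspension.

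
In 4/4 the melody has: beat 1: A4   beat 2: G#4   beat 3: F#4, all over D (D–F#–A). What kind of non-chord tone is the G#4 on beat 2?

The harmony at that moment is D major triad (D, F#, A); G#4 is not a chord tone.
It is approached by step down from A4 and left by step down to F#4.
Step in, step out in the same direction — a passing tone.

Passing tone.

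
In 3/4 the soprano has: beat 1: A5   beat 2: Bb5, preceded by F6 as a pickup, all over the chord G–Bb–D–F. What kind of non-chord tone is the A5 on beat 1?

The harmony at that moment is G minor seventh chord (G, Bb, D, F); A5 is not a chord tone.
It is approached by leap down from F6 and left by step up to Bb5.
Leap in, step out, metrically accented — an appoggiatura.

Appoggiatura.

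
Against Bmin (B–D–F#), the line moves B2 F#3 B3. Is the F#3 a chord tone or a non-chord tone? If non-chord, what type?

B minor triad contains B, D, F#; F# is the fifth, so it is a chord tone.

Chord tone (the fifth of B minor triad).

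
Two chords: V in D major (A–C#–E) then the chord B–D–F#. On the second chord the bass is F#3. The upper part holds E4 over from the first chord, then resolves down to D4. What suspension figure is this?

7–6 suspension.

At the second chord the bass is F#3. The suspended E4 lies a seventh above the bass; after resolving down by step to D4, the interval above the bass becomes a sixth.
Suspension figures are named by those two intervals: 7–6.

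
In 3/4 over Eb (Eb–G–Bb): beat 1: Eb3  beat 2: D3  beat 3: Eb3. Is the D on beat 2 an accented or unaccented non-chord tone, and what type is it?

Unaccented neighbor tone.

The harmony at that moment is Eb major triad (Eb, G, Bb); D3 is not a chord tone.
It is approached by step down from Eb3 and left by step up to Eb3.
Step away and step back to the same note — a neighbor tone (lower neighbor).
It falls on a weak beat, so it is unaccented.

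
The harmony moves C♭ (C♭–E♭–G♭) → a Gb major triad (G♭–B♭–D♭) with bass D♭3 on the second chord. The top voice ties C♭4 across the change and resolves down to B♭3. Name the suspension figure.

At the second chord the bass is D♭3. The suspended C♭4 lies a seventh above the bass; after resolving down by step to B♭3, the interval above the bass becomes a sixth.
Suspension figures are named by those two intervals: 7–6.

7–6 suspension.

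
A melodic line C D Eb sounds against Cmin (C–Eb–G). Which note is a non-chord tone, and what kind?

The harmony at that moment is C minor triad (C, Eb, G); D is not a chord tone.
It is approached by step up from C and left by step up to Eb.
Step in, step out in the same direction — a passing tone.

D is a passing tone.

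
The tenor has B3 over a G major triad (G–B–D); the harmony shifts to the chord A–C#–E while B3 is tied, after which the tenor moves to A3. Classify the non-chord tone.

The harmony at that moment is A major triad (A, C#, E); B3 is not a chord tone.
It is held over (the same pitch as the preceding B3) and left by step down to A3.
Held over from the previous chord and resolving down by step — a suspension.

B3 is a suspension.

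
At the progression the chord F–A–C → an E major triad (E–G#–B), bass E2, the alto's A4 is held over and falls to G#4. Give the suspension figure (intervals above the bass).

At the second chord the bass is E2. The suspended A4 lies a fourth above the bass; after resolving down by step to G#4, the interval above the bass becomes a third.
Suspension figures are named by those two intervals: 4–3.

4–3 suspension.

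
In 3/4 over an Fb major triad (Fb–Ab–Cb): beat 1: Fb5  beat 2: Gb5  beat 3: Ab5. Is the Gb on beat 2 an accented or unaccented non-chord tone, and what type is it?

The harmony at that moment is Fb major triad (Fb, Ab, Cb); Gb5 is not a chord tone.
It is approached by step up from Fb5 and left by step up to Ab5.
Step in, step out in the same direction — a passing tone.
It falls on a weak beat, so it is unaccented.

Unaccented passing tone.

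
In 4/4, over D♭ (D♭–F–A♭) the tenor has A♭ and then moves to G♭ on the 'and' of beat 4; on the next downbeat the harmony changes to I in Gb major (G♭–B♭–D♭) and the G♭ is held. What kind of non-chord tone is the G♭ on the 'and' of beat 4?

Anticipation.

The harmony at that moment is D♭ major triad (D♭, F, A♭); G♭ is not a chord tone.
It is approached by step down from A♭ and then sustained as the same pitch into the next harmony.
Arriving early and becoming a chord tone when the harmony changes — an anticipation.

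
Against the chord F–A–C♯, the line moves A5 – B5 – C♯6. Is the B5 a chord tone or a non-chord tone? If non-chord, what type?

The harmony at that moment is F augmented triad (F, A, C♯); B5 is not a chord tone.
It is approached by step up from A5 and left by step up to C♯6.
Step in, step out in the same direction — a passing tone.

Non-chord tone — a passing tone.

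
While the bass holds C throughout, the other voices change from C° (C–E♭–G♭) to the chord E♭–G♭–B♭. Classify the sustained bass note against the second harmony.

Pedal tone (pedal point).

The harmony at that moment is E♭ minor triad (E♭, G♭, B♭); C is not a chord tone.
It is held over (the same pitch as the preceding C) and then sustained as the same pitch into the next harmony.
Sustained through a change of harmony — a pedal tone.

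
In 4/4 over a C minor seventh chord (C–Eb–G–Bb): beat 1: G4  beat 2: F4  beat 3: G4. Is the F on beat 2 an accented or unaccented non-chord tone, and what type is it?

The harmony at that moment is C minor seventh chord (C, Eb, G, Bb); F4 is not a chord tone.
It is approached by step down from G4 and left by step up to G4.
Step away and step back to the same note — a neighbor tone (lower neighbor).
It falls on a weak beat, so it is unaccented.

Unaccented neighbor tone.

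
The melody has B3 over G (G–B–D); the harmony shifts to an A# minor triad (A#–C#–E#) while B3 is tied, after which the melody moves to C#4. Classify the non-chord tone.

B3 is a retardation.

The harmony at that moment is A# minor triad (A#, C#, E#); B3 is not a chord tone.
It is held over (the same pitch as the preceding B3) and left by step up to C#4.
Held over from the previous chord and resolving up by step — a retardation.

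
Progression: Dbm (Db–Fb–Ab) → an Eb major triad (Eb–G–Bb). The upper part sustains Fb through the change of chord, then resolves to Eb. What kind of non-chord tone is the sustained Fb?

The harmony at that moment is Eb major triad (Eb, G, Bb); Fb is not a chord tone.
It is held over (the same pitch as the preceding Fb) and left by step down to Eb.
Held over from the previous chord and resolving down by step — a suspension.

Fb is a suspension.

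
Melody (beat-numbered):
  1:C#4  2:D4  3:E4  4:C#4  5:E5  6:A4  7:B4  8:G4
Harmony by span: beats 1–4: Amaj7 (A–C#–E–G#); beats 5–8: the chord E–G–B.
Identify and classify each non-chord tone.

D4 (beat 2) — passing tone; A4 (beat 6) — appoggiatura.

The harmony at that moment is A major seventh chord (A, C#, E, G#); D4 is not a chord tone.
It is approached by step up from C#4 and left by step up to E4.
Step in, step out in the same direction — a passing tone.
The harmony at that moment is E minor triad (E, G, B); A4 is not a chord tone.
It is approached by leap down from E5 and left by step up to B4.
Leap in, step out — an appoggiatura.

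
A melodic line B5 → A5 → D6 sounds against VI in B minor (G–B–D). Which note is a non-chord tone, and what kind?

The harmony at that moment is G major triad (G, B, D); A5 is not a chord tone.
It is approached by step down from B5 and left by leap up to D6.
Step in, leap out — an escape tone.

A5 is an escape tone.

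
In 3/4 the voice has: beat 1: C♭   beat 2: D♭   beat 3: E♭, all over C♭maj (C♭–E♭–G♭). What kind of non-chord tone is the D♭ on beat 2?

Passing tone.

The harmony at that moment is C♭ major triad (C♭, E♭, G♭); D♭ is not a chord tone.
It is approached by step up from C♭ and left by step up to E♭.
Step in, step out in the same direction — a passing tone.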